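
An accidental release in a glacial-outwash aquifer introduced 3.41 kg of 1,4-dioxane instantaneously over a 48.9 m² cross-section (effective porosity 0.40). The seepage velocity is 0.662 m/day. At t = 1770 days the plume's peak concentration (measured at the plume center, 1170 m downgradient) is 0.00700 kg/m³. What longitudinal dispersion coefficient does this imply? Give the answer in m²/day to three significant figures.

0.0279 m²/day

At the plume center C_max = M/(n_e·A·√(4πDt)), so D = M²/(4πt·(n_e·A·C_max)²).
n_e·A·C_max = 0.40 × 48.9 × 0.00700 = 0.1369 kg/m.
D = 3.41²/(4π × 1770 × 0.1369²) = 0.0279 m²/day.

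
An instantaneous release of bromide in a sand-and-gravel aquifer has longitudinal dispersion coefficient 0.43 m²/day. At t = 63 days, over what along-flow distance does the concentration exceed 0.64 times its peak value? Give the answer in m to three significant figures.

The plume is Gaussian with σ = √(2Dt) = √(2 × 0.43 × 63) = 7.361 m.
C/C_peak = exp(−Δx²/(2σ²)) = 0.64 ⇒ Δx = σ·√(−2 ln 0.64) = 7.361 × 0.9448 = 6.955 m.
Width = 2Δx = 13.9 m.

13.9 m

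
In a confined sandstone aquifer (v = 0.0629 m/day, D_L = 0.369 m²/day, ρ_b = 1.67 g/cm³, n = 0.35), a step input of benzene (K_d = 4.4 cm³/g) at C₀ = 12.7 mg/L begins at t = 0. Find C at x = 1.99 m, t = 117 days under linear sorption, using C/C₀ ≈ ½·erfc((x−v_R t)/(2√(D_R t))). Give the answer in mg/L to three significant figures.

2.56 mg/L

Retardation factor R = 1 + ρ_b·K_d/n = 1 + 1.67 × 4.4/0.35 = 21.99.
Sorption retards both mechanisms: v_R = v/R = 0.002860 m/day, D_R = D/R = 0.01678 m²/day.
v_R·t = 0.002860 × 117 = 0.33462 m; 2√(D_R t) = 2.802 m; argument = (1.99 − 0.33462)/2.802 = 0.5908.
C = C₀ × ½·erfc(0.5908) = 12.7 × 0.2017 = 2.56 mg/L.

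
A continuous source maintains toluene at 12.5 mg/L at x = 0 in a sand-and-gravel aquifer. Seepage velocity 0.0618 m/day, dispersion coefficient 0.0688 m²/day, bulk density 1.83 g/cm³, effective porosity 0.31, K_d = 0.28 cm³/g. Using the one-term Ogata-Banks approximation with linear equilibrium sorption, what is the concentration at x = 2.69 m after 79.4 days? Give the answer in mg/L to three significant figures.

4.24 mg/L

Retardation factor R = 1 + ρ_b·K_d/n = 1 + 1.83 × 0.28/0.31 = 2.653.
Sorption retards both mechanisms: v_R = v/R = 0.02329 m/day, D_R = D/R = 0.02593 m²/day.
v_R·t = 0.02329 × 79.4 = 1.849226 m; 2√(D_R t) = 2.870 m; argument = (2.69 − 1.849226)/2.870 = 0.2930.
C = C₀ × ½·erfc(0.2930) = 12.5 × 0.3393 = 4.24 mg/L.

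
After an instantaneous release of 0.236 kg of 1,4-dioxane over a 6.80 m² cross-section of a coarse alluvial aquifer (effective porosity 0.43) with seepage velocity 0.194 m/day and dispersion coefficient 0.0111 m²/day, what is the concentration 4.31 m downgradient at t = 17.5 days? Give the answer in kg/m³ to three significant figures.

For an instantaneous plane source, C(x,t) = M/(n_e·A·√(4πDt)) · exp(−(x−vt)²/(4Dt)), with n_e·A the pore (flow) area.
Plume center vt = 0.194 × 17.5 = 3.395 m, so the well at 4.31 m is 0.915 m downgradient of the peak.
√(4πDt) = 1.562 m, giving peak height M/(n_e·A·√(4πDt)) = 0.236/(0.43 × 6.80 × 1.562) = 0.05167 kg/m³.
(x−vt)²/(4Dt) = (0.915)²/(4 × 0.0111 × 17.5) = 1.078; exp(−1.078) = 0.3403.
C = 0.05167 × 0.3403 = 0.0176 kg/m³.

0.0176 kg/m³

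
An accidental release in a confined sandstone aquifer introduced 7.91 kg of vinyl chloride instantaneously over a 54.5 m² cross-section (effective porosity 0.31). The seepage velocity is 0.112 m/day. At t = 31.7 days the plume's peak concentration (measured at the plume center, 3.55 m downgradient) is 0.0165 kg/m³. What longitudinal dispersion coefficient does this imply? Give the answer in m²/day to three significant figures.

At the plume center C_max = M/(n_e·A·√(4πDt)), so D = M²/(4πt·(n_e·A·C_max)²).
n_e·A·C_max = 0.31 × 54.5 × 0.0165 = 0.2788 kg/m.
D = 7.91²/(4π × 31.7 × 0.2788²) = 2.02 m²/day.

2.02 m²/day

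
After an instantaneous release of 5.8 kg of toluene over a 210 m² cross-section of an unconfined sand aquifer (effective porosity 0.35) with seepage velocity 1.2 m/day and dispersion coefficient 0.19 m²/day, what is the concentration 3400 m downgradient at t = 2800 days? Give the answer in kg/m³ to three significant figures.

For an instantaneous plane source, C(x,t) = M/(n_e·A·√(4πDt)) · exp(−(x−vt)²/(4Dt)), with n_e·A the pore (flow) area.
Plume center vt = 1.2 × 2800 = 3360 m, so the well at 3400 m is 40 m downgradient of the peak.
√(4πDt) = 81.76 m, giving peak height M/(n_e·A·√(4πDt)) = 5.8/(0.35 × 210 × 81.76) = 0.0009652 kg/m³.
(x−vt)²/(4Dt) = (40)²/(4 × 0.19 × 2800) = 0.7519; exp(−0.7519) = 0.4715.
C = 0.0009652 × 0.4715 = 0.000455 kg/m³.

0.000455 kg/m³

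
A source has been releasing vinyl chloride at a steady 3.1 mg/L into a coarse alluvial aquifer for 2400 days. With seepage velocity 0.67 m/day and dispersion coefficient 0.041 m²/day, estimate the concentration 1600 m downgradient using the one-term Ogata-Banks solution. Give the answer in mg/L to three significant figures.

For a continuous step input, C/C₀ ≈ ½·erfc((x−vt)/(2√(Dt))).
vt = 0.67 × 2400 = 1608 m and 2√(Dt) = 2√(0.041 × 2400) = 19.84 m.
Argument (x−vt)/(2√(Dt)) = (1600 − 1608)/19.84 = -0.4032; ½·erfc(-0.4032) = 0.7157.
C = 3.1 × 0.7157 = 2.22 mg/L.

2.22 mg/L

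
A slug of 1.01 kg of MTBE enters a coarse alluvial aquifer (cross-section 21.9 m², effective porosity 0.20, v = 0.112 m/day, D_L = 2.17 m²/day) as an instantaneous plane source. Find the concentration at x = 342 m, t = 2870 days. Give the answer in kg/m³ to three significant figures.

0.000810 kg/m³

For an instantaneous plane source, C(x,t) = M/(n_e·A·√(4πDt)) · exp(−(x−vt)²/(4Dt)), with n_e·A the pore (flow) area.
Plume center vt = 0.112 × 2870 = 321.44 m, so the well at 342 m is 20.56 m downgradient of the peak.
√(4πDt) = 279.8 m, giving peak height M/(n_e·A·√(4πDt)) = 1.01/(0.20 × 21.9 × 279.8) = 0.0008241 kg/m³.
(x−vt)²/(4Dt) = (20.56)²/(4 × 2.17 × 2870) = 0.01697; exp(−0.01697) = 0.9832.
C = 0.0008241 × 0.9832 = 0.000810 kg/m³.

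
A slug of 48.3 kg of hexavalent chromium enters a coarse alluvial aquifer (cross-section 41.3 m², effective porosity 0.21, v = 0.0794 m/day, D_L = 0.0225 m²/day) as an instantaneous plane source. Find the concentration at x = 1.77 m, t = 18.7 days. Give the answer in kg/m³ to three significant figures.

2.31 kg/m³

For an instantaneous plane source, C(x,t) = M/(n_e·A·√(4πDt)) · exp(−(x−vt)²/(4Dt)), with n_e·A the pore (flow) area.
Plume center vt = 0.0794 × 18.7 = 1.48478 m, so the well at 1.77 m is 0.28522 m downgradient of the peak.
√(4πDt) = 2.299 m, giving peak height M/(n_e·A·√(4πDt)) = 48.3/(0.21 × 41.3 × 2.299) = 2.422 kg/m³.
(x−vt)²/(4Dt) = (0.28522)²/(4 × 0.0225 × 18.7) = 0.04834; exp(−0.04834) = 0.9528.
C = 2.422 × 0.9528 = 2.31 kg/m³.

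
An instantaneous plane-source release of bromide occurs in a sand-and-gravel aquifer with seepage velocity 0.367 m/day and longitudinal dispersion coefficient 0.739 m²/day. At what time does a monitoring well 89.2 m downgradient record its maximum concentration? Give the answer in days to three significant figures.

For the 1D instantaneous-source solution, setting ∂C/∂t = 0 at fixed x gives v²t² + 2Dt − x² = 0, so t = (√(D² + v²x²) − D)/v².
√(D² + v²x²) = √(0.739² + 0.367² × 89.2²) = 32.74; v² = 0.134689.
t = (32.74 − 0.739)/0.134689 = 238 days (vs. the pure-advection estimate x/v = 243 d).

238 days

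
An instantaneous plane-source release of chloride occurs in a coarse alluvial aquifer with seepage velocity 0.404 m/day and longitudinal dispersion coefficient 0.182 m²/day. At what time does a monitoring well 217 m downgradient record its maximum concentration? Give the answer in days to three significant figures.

For the 1D instantaneous-source solution, setting ∂C/∂t = 0 at fixed x gives v²t² + 2Dt − x² = 0, so t = (√(D² + v²x²) − D)/v².
√(D² + v²x²) = √(0.182² + 0.404² × 217²) = 87.67; v² = 0.163216.
t = (87.67 − 0.182)/0.163216 = 536 days (vs. the pure-advection estimate x/v = 537 d).

536 days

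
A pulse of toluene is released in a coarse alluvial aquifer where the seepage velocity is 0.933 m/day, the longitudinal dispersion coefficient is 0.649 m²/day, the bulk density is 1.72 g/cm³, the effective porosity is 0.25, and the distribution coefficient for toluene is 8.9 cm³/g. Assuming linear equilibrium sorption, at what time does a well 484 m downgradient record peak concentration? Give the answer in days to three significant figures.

Retardation factor R = 1 + ρ_b·K_d/n = 1 + 1.72 × 8.9/0.25 = 62.23.
Sorption retards both mechanisms: v_R = v/R = 0.01499 m/day, D_R = D/R = 0.01043 m²/day.
Peak time from v_R²t² + 2D_R t − x² = 0: t = (√(D_R² + v_R²x²) − D_R)/v_R².
√(D_R² + v_R²x²) = √(0.01043² + 0.01499² × 484²) = 7.255; v_R² = 0.0002247.
t = (7.255 − 0.01043)/0.0002247 = 32200 days.

32200 days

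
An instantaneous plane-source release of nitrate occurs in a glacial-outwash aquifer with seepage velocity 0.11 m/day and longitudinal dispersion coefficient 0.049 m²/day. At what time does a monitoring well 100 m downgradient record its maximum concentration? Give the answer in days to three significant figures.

905 days

For the 1D instantaneous-source solution, setting ∂C/∂t = 0 at fixed x gives v²t² + 2Dt − x² = 0, so t = (√(D² + v²x²) − D)/v².
√(D² + v²x²) = √(0.049² + 0.11² × 100²) = 11.00; v² = 0.0121.
t = (11.00 − 0.049)/0.0121 = 905 days (vs. the pure-advection estimate x/v = 909 d).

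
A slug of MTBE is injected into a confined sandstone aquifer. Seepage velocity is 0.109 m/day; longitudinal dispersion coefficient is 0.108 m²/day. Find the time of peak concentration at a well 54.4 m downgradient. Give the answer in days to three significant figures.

For the 1D instantaneous-source solution, setting ∂C/∂t = 0 at fixed x gives v²t² + 2Dt − x² = 0, so t = (√(D² + v²x²) − D)/v².
√(D² + v²x²) = √(0.108² + 0.109² × 54.4²) = 5.931; v² = 0.011881.
t = (5.931 − 0.108)/0.011881 = 490 days (vs. the pure-advection estimate x/v = 499 d).

490 days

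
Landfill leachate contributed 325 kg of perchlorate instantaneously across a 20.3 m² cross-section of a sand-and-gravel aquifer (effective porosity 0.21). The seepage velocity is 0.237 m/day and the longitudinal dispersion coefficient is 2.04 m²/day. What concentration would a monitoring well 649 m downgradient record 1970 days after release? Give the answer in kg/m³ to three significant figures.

For an instantaneous plane source, C(x,t) = M/(n_e·A·√(4πDt)) · exp(−(x−vt)²/(4Dt)), with n_e·A the pore (flow) area.
Plume center vt = 0.237 × 1970 = 466.89 m, so the well at 649 m is 182.11 m downgradient of the peak.
√(4πDt) = 224.7 m, giving peak height M/(n_e·A·√(4πDt)) = 325/(0.21 × 20.3 × 224.7) = 0.3393 kg/m³.
(x−vt)²/(4Dt) = (182.11)²/(4 × 2.04 × 1970) = 2.063; exp(−2.063) = 0.1271.
C = 0.3393 × 0.1271 = 0.0431 kg/m³.

0.0431 kg/m³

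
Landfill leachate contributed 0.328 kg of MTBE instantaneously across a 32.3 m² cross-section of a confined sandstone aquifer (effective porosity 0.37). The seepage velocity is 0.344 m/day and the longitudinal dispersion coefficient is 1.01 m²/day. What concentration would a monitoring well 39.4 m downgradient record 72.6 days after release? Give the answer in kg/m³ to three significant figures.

For an instantaneous plane source, C(x,t) = M/(n_e·A·√(4πDt)) · exp(−(x−vt)²/(4Dt)), with n_e·A the pore (flow) area.
Plume center vt = 0.344 × 72.6 = 24.9744 m, so the well at 39.4 m is 14.4256 m downgradient of the peak.
√(4πDt) = 30.36 m, giving peak height M/(n_e·A·√(4πDt)) = 0.328/(0.37 × 32.3 × 30.36) = 0.0009040 kg/m³.
(x−vt)²/(4Dt) = (14.4256)²/(4 × 1.01 × 72.6) = 0.7095; exp(−0.7095) = 0.4919.
C = 0.0009040 × 0.4919 = 0.000445 kg/m³.

0.000445 kg/m³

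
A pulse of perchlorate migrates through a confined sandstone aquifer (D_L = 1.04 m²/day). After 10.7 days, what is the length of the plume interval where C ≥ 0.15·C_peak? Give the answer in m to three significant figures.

The plume is Gaussian with σ = √(2Dt) = √(2 × 1.04 × 10.7) = 4.718 m.
C/C_peak = exp(−Δx²/(2σ²)) = 0.15 ⇒ Δx = σ·√(−2 ln 0.15) = 4.718 × 1.948 = 9.191 m.
Width = 2Δx = 18.4 m.

18.4 m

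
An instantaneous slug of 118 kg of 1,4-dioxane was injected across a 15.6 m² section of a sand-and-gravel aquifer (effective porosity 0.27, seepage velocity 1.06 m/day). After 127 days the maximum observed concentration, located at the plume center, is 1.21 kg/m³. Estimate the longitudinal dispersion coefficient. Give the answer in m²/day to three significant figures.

0.336 m²/day

At the plume center C_max = M/(n_e·A·√(4πDt)), so D = M²/(4πt·(n_e·A·C_max)²).
n_e·A·C_max = 0.27 × 15.6 × 1.21 = 5.097 kg/m.
D = 118²/(4π × 127 × 5.097²) = 0.336 m²/day.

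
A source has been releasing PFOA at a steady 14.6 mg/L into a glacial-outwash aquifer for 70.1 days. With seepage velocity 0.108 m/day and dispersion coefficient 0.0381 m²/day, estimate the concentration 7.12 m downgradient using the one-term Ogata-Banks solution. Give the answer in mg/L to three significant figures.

For a continuous step input, C/C₀ ≈ ½·erfc((x−vt)/(2√(Dt))).
vt = 0.108 × 70.1 = 7.5708 m and 2√(Dt) = 2√(0.0381 × 70.1) = 3.269 m.
Argument (x−vt)/(2√(Dt)) = (7.12 − 7.5708)/3.269 = -0.1379; ½·erfc(-0.1379) = 0.5773.
C = 14.6 × 0.5773 = 8.43 mg/L.

8.43 mg/L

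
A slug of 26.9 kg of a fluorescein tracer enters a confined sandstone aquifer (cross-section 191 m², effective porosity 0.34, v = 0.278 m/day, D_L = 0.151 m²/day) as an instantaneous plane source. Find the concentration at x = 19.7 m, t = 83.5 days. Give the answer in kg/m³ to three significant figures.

0.0258 kg/m³

For an instantaneous plane source, C(x,t) = M/(n_e·A·√(4πDt)) · exp(−(x−vt)²/(4Dt)), with n_e·A the pore (flow) area.
Plume center vt = 0.278 × 83.5 = 23.213 m, so the well at 19.7 m is 3.513 m upgradient of the peak.
√(4πDt) = 12.59 m, giving peak height M/(n_e·A·√(4πDt)) = 26.9/(0.34 × 191 × 12.59) = 0.03290 kg/m³.
(x−vt)²/(4Dt) = (-3.513)²/(4 × 0.151 × 83.5) = 0.2447; exp(−0.2447) = 0.7829.
C = 0.03290 × 0.7829 = 0.0258 kg/m³.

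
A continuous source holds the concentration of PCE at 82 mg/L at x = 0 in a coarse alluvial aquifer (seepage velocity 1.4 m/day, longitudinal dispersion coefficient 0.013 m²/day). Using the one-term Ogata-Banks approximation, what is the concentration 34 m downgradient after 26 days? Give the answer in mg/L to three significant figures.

For a continuous step input, C/C₀ ≈ ½·erfc((x−vt)/(2√(Dt))).
vt = 1.4 × 26 = 36.4 m and 2√(Dt) = 2√(0.013 × 26) = 1.163 m.
Argument (x−vt)/(2√(Dt)) = (34 − 36.4)/1.163 = -2.064; ½·erfc(-2.064) = 0.9982.
C = 82 × 0.9982 = 81.9 mg/L.

81.9 mg/L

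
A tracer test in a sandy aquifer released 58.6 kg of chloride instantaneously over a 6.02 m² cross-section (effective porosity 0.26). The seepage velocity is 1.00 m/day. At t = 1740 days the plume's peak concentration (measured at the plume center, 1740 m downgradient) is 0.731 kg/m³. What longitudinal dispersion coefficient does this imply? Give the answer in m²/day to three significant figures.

0.120 m²/day

At the plume center C_max = M/(n_e·A·√(4πDt)), so D = M²/(4πt·(n_e·A·C_max)²).
n_e·A·C_max = 0.26 × 6.02 × 0.731 = 1.144 kg/m.
D = 58.6²/(4π × 1740 × 1.144²) = 0.120 m²/day.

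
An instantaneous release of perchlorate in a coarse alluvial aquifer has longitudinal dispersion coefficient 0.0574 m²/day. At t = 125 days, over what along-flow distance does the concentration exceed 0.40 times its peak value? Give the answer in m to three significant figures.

10.3 m

The plume is Gaussian with σ = √(2Dt) = √(2 × 0.0574 × 125) = 3.788 m.
C/C_peak = exp(−Δx²/(2σ²)) = 0.40 ⇒ Δx = σ·√(−2 ln 0.40) = 3.788 × 1.354 = 5.129 m.
Width = 2Δx = 10.3 m.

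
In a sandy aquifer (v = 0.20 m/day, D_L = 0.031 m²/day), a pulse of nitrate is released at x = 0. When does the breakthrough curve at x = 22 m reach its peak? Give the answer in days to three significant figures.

109 days

For the 1D instantaneous-source solution, setting ∂C/∂t = 0 at fixed x gives v²t² + 2Dt − x² = 0, so t = (√(D² + v²x²) − D)/v².
√(D² + v²x²) = √(0.031² + 0.20² × 22²) = 4.400; v² = 0.04.
t = (4.400 − 0.031)/0.04 = 109 days (vs. the pure-advection estimate x/v = 110 d).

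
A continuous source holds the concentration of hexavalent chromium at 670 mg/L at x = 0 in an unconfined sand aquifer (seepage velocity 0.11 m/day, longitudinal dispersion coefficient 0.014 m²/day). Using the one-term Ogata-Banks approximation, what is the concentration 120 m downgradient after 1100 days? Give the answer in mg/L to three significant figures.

383 mg/L

For a continuous step input, C/C₀ ≈ ½·erfc((x−vt)/(2√(Dt))).
vt = 0.11 × 1100 = 121 m and 2√(Dt) = 2√(0.014 × 1100) = 7.849 m.
Argument (x−vt)/(2√(Dt)) = (120 − 121)/7.849 = -0.1274; ½·erfc(-0.1274) = 0.5715.
C = 670 × 0.5715 = 383 mg/L.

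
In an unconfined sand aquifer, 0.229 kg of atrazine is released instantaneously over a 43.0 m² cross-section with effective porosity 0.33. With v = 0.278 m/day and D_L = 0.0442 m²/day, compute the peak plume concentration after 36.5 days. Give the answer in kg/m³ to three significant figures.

0.00358 kg/m³

The peak of an instantaneous 1D plume sits at x = vt; there the Gaussian factor is 1 and C_max = M/(n_e·A·√(4πDt)), where n_e·A is the pore area the mass is dissolved in.
√(4πDt) = √(4π × 0.0442 × 36.5) = 4.503 m, so C_max = 0.229/(0.33 × 43.0 × 4.503) = 0.00358 kg/m³.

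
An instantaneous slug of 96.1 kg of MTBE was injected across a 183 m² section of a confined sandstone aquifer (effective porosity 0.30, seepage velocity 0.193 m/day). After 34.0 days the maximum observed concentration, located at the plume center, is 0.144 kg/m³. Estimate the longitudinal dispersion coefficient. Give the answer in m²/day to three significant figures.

At the plume center C_max = M/(n_e·A·√(4πDt)), so D = M²/(4πt·(n_e·A·C_max)²).
n_e·A·C_max = 0.30 × 183 × 0.144 = 7.906 kg/m.
D = 96.1²/(4π × 34.0 × 7.906²) = 0.346 m²/day.

0.346 m²/day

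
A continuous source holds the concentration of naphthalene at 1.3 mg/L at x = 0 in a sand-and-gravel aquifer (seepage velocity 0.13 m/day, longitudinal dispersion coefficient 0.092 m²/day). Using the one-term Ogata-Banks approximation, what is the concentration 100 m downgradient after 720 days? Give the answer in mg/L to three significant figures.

For a continuous step input, C/C₀ ≈ ½·erfc((x−vt)/(2√(Dt))).
vt = 0.13 × 720 = 93.6 m and 2√(Dt) = 2√(0.092 × 720) = 16.28 m.
Argument (x−vt)/(2√(Dt)) = (100 − 93.6)/16.28 = 0.3931; ½·erfc(0.3931) = 0.2891.
C = 1.3 × 0.2891 = 0.376 mg/L.

0.376 mg/L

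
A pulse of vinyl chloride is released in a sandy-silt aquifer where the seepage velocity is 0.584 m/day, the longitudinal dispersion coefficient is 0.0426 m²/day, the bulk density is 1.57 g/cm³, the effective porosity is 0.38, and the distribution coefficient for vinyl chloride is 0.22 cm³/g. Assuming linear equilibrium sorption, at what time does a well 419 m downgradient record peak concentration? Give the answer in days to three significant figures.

1370 days

Retardation factor R = 1 + ρ_b·K_d/n = 1 + 1.57 × 0.22/0.38 = 1.909.
Sorption retards both mechanisms: v_R = v/R = 0.3059 m/day, D_R = D/R = 0.02232 m²/day.
Peak time from v_R²t² + 2D_R t − x² = 0: t = (√(D_R² + v_R²x²) − D_R)/v_R².
√(D_R² + v_R²x²) = √(0.02232² + 0.3059² × 419²) = 128.2; v_R² = 0.09357.
t = (128.2 − 0.02232)/0.09357 = 1370 days.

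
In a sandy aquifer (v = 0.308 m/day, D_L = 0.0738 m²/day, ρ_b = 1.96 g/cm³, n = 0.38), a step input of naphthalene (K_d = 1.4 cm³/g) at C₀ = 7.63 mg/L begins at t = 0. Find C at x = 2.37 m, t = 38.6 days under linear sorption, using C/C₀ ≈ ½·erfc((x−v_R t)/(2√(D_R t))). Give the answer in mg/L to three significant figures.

1.02 mg/L

Retardation factor R = 1 + ρ_b·K_d/n = 1 + 1.96 × 1.4/0.38 = 8.221.
Sorption retards both mechanisms: v_R = v/R = 0.03747 m/day, D_R = D/R = 0.008977 m²/day.
v_R·t = 0.03747 × 38.6 = 1.446342 m; 2√(D_R t) = 1.177 m; argument = (2.37 − 1.446342)/1.177 = 0.7848.
C = C₀ × ½·erfc(0.7848) = 7.63 × 0.1335 = 1.02 mg/L.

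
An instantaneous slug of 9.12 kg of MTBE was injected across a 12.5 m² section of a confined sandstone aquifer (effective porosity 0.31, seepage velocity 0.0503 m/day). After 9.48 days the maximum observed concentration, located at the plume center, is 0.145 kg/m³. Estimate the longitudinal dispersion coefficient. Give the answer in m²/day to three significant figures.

2.21 m²/day

At the plume center C_max = M/(n_e·A·√(4πDt)), so D = M²/(4πt·(n_e·A·C_max)²).
n_e·A·C_max = 0.31 × 12.5 × 0.145 = 0.5619 kg/m.
D = 9.12²/(4π × 9.48 × 0.5619²) = 2.21 m²/day.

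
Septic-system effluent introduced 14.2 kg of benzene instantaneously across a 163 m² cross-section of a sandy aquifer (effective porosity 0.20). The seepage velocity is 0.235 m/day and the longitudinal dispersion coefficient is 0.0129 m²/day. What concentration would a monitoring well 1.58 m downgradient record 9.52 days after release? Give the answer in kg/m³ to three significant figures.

For an instantaneous plane source, C(x,t) = M/(n_e·A·√(4πDt)) · exp(−(x−vt)²/(4Dt)), with n_e·A the pore (flow) area.
Plume center vt = 0.235 × 9.52 = 2.2372 m, so the well at 1.58 m is 0.6572 m upgradient of the peak.
√(4πDt) = 1.242 m, giving peak height M/(n_e·A·√(4πDt)) = 14.2/(0.20 × 163 × 1.242) = 0.3507 kg/m³.
(x−vt)²/(4Dt) = (-0.6572)²/(4 × 0.0129 × 9.52) = 0.8792; exp(−0.8792) = 0.4151.
C = 0.3507 × 0.4151 = 0.146 kg/m³.

0.146 kg/m³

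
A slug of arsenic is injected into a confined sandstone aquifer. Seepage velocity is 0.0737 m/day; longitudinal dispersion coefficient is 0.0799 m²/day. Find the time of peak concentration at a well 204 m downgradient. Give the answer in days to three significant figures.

For the 1D instantaneous-source solution, setting ∂C/∂t = 0 at fixed x gives v²t² + 2Dt − x² = 0, so t = (√(D² + v²x²) − D)/v².
√(D² + v²x²) = √(0.0799² + 0.0737² × 204²) = 15.04; v² = 0.00543169.
t = (15.04 − 0.0799)/0.00543169 = 2750 days (vs. the pure-advection estimate x/v = 2770 d).

2750 days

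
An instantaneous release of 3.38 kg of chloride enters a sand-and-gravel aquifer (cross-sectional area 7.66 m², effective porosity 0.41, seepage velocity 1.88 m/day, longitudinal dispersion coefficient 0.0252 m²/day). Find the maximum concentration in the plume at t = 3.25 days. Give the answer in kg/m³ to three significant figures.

The peak of an instantaneous 1D plume sits at x = vt; there the Gaussian factor is 1 and C_max = M/(n_e·A·√(4πDt)), where n_e·A is the pore area the mass is dissolved in.
√(4πDt) = √(4π × 0.0252 × 3.25) = 1.014 m, so C_max = 3.38/(0.41 × 7.66 × 1.014) = 1.06 kg/m³.

1.06 kg/m³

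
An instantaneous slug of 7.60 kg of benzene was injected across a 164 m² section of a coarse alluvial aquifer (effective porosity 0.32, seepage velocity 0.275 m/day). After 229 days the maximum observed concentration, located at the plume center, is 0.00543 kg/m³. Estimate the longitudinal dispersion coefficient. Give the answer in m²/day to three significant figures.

At the plume center C_max = M/(n_e·A·√(4πDt)), so D = M²/(4πt·(n_e·A·C_max)²).
n_e·A·C_max = 0.32 × 164 × 0.00543 = 0.2850 kg/m.
D = 7.60²/(4π × 229 × 0.2850²) = 0.247 m²/day.

0.247 m²/day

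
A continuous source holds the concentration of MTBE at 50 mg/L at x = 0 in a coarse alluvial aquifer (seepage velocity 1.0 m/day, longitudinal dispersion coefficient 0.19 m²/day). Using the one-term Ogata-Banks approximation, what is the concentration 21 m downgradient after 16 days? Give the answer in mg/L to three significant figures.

1.06 mg/L

For a continuous step input, C/C₀ ≈ ½·erfc((x−vt)/(2√(Dt))).
vt = 1.0 × 16 = 16 m and 2√(Dt) = 2√(0.19 × 16) = 3.487 m.
Argument (x−vt)/(2√(Dt)) = (21 − 16)/3.487 = 1.434; ½·erfc(1.434) = 0.02128.
C = 50 × 0.02128 = 1.06 mg/L.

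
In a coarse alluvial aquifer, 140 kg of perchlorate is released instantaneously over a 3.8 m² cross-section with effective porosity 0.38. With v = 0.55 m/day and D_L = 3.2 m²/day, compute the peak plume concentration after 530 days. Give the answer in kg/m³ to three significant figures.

0.664 kg/m³

The peak of an instantaneous 1D plume sits at x = vt; there the Gaussian factor is 1 and C_max = M/(n_e·A·√(4πDt)), where n_e·A is the pore area the mass is dissolved in.
√(4πDt) = √(4π × 3.2 × 530) = 146.0 m, so C_max = 140/(0.38 × 3.8 × 146.0) = 0.664 kg/m³.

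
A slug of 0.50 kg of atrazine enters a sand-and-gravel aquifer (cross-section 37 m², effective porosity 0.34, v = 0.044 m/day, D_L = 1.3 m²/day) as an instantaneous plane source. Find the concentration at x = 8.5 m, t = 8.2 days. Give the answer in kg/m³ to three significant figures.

For an instantaneous plane source, C(x,t) = M/(n_e·A·√(4πDt)) · exp(−(x−vt)²/(4Dt)), with n_e·A the pore (flow) area.
Plume center vt = 0.044 × 8.2 = 0.3608 m, so the well at 8.5 m is 8.1392 m downgradient of the peak.
√(4πDt) = 11.57 m, giving peak height M/(n_e·A·√(4πDt)) = 0.50/(0.34 × 37 × 11.57) = 0.003435 kg/m³.
(x−vt)²/(4Dt) = (8.1392)²/(4 × 1.3 × 8.2) = 1.554; exp(−1.554) = 0.2114.
C = 0.003435 × 0.2114 = 0.000726 kg/m³.

0.000726 kg/m³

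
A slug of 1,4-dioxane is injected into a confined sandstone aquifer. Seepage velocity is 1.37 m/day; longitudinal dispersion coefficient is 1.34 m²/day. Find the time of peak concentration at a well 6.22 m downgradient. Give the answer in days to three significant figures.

3.88 days

For the 1D instantaneous-source solution, setting ∂C/∂t = 0 at fixed x gives v²t² + 2Dt − x² = 0, so t = (√(D² + v²x²) − D)/v².
√(D² + v²x²) = √(1.34² + 1.37² × 6.22²) = 8.626; v² = 1.8769.
t = (8.626 − 1.34)/1.8769 = 3.88 days (vs. the pure-advection estimate x/v = 4.54 d).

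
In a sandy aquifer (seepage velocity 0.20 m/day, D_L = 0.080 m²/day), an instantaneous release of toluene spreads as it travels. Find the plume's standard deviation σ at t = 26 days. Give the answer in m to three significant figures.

2.04 m

Dispersive spreading gives a Gaussian with σ² = 2Dt; advection only shifts the center.
σ = √(2 × 0.080 × 26) = 2.04 m.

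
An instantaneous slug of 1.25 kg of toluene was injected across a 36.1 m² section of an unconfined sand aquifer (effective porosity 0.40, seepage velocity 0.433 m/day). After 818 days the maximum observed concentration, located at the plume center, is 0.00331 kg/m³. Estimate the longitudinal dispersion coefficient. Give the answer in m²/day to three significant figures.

0.0665 m²/day

At the plume center C_max = M/(n_e·A·√(4πDt)), so D = M²/(4πt·(n_e·A·C_max)²).
n_e·A·C_max = 0.40 × 36.1 × 0.00331 = 0.04780 kg/m.
D = 1.25²/(4π × 818 × 0.04780²) = 0.0665 m²/day.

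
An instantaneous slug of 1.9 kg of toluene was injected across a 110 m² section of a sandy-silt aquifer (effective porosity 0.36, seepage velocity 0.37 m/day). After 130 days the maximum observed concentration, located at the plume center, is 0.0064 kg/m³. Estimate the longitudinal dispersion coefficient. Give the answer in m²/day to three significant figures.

At the plume center C_max = M/(n_e·A·√(4πDt)), so D = M²/(4πt·(n_e·A·C_max)²).
n_e·A·C_max = 0.36 × 110 × 0.0064 = 0.2534 kg/m.
D = 1.9²/(4π × 130 × 0.2534²) = 0.0344 m²/day.

0.0344 m²/day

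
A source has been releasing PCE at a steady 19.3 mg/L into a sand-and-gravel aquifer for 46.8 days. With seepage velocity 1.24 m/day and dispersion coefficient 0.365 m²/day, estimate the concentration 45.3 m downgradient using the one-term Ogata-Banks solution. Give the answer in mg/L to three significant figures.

19.0 mg/L

For a continuous step input, C/C₀ ≈ ½·erfc((x−vt)/(2√(Dt))).
vt = 1.24 × 46.8 = 58.032 m and 2√(Dt) = 2√(0.365 × 46.8) = 8.266 m.
Argument (x−vt)/(2√(Dt)) = (45.3 − 58.032)/8.266 = -1.540; ½·erfc(-1.540) = 0.9853.
C = 19.3 × 0.9853 = 19.0 mg/L.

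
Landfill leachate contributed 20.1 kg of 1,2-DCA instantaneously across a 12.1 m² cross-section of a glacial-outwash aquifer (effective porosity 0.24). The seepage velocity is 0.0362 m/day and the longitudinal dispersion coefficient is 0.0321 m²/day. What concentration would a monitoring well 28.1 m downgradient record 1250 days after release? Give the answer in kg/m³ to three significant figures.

For an instantaneous plane source, C(x,t) = M/(n_e·A·√(4πDt)) · exp(−(x−vt)²/(4Dt)), with n_e·A the pore (flow) area.
Plume center vt = 0.0362 × 1250 = 45.25 m, so the well at 28.1 m is 17.15 m upgradient of the peak.
√(4πDt) = 22.45 m, giving peak height M/(n_e·A·√(4πDt)) = 20.1/(0.24 × 12.1 × 22.45) = 0.3083 kg/m³.
(x−vt)²/(4Dt) = (-17.15)²/(4 × 0.0321 × 1250) = 1.833; exp(−1.833) = 0.1599.
C = 0.3083 × 0.1599 = 0.0493 kg/m³.

0.0493 kg/m³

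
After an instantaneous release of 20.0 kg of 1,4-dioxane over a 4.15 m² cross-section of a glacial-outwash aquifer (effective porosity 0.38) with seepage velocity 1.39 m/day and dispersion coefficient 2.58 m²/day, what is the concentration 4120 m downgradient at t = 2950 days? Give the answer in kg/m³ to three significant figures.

For an instantaneous plane source, C(x,t) = M/(n_e·A·√(4πDt)) · exp(−(x−vt)²/(4Dt)), with n_e·A the pore (flow) area.
Plume center vt = 1.39 × 2950 = 4100.5 m, so the well at 4120 m is 19.5 m downgradient of the peak.
√(4πDt) = 309.3 m, giving peak height M/(n_e·A·√(4πDt)) = 20.0/(0.38 × 4.15 × 309.3) = 0.04100 kg/m³.
(x−vt)²/(4Dt) = (19.5)²/(4 × 2.58 × 2950) = 0.01249; exp(−0.01249) = 0.9876.
C = 0.04100 × 0.9876 = 0.0405 kg/m³.

0.0405 kg/m³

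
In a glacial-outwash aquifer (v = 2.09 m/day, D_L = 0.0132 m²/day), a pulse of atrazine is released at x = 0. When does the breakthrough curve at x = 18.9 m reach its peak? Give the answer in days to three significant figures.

For the 1D instantaneous-source solution, setting ∂C/∂t = 0 at fixed x gives v²t² + 2Dt − x² = 0, so t = (√(D² + v²x²) − D)/v².
√(D² + v²x²) = √(0.0132² + 2.09² × 18.9²) = 39.50; v² = 4.3681.
t = (39.50 − 0.0132)/4.3681 = 9.04 days (vs. the pure-advection estimate x/v = 9.04 d).

9.04 days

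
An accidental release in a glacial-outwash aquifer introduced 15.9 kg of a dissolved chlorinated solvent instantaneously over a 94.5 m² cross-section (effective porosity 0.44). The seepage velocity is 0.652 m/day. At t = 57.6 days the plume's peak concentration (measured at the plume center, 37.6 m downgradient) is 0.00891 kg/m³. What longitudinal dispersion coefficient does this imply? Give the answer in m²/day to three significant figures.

At the plume center C_max = M/(n_e·A·√(4πDt)), so D = M²/(4πt·(n_e·A·C_max)²).
n_e·A·C_max = 0.44 × 94.5 × 0.00891 = 0.3705 kg/m.
D = 15.9²/(4π × 57.6 × 0.3705²) = 2.54 m²/day.

2.54 m²/day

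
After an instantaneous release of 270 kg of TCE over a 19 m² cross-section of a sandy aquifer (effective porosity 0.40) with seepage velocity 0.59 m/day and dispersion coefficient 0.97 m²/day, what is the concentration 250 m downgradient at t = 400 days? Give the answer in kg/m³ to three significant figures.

0.448 kg/m³

For an instantaneous plane source, C(x,t) = M/(n_e·A·√(4πDt)) · exp(−(x−vt)²/(4Dt)), with n_e·A the pore (flow) area.
Plume center vt = 0.59 × 400 = 236 m, so the well at 250 m is 14 m downgradient of the peak.
√(4πDt) = 69.83 m, giving peak height M/(n_e·A·√(4πDt)) = 270/(0.40 × 19 × 69.83) = 0.5088 kg/m³.
(x−vt)²/(4Dt) = (14)²/(4 × 0.97 × 400) = 0.1263; exp(−0.1263) = 0.8814.
C = 0.5088 × 0.8814 = 0.448 kg/m³.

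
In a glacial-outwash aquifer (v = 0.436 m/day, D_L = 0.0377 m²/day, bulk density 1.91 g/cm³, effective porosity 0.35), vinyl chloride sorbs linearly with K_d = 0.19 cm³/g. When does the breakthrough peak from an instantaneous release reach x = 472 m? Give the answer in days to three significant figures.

Retardation factor R = 1 + ρ_b·K_d/n = 1 + 1.91 × 0.19/0.35 = 2.037.
Sorption retards both mechanisms: v_R = v/R = 0.2140 m/day, D_R = D/R = 0.01851 m²/day.
Peak time from v_R²t² + 2D_R t − x² = 0: t = (√(D_R² + v_R²x²) − D_R)/v_R².
√(D_R² + v_R²x²) = √(0.01851² + 0.2140² × 472²) = 101.0; v_R² = 0.04580.
t = (101.0 − 0.01851)/0.04580 = 2200 days.

2200 days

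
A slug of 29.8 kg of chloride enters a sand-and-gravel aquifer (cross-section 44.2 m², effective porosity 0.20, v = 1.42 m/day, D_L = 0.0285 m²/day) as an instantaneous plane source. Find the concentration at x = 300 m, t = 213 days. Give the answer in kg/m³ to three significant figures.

For an instantaneous plane source, C(x,t) = M/(n_e·A·√(4πDt)) · exp(−(x−vt)²/(4Dt)), with n_e·A the pore (flow) area.
Plume center vt = 1.42 × 213 = 302.46 m, so the well at 300 m is 2.46 m upgradient of the peak.
√(4πDt) = 8.734 m, giving peak height M/(n_e·A·√(4πDt)) = 29.8/(0.20 × 44.2 × 8.734) = 0.3860 kg/m³.
(x−vt)²/(4Dt) = (-2.46)²/(4 × 0.0285 × 213) = 0.2492; exp(−0.2492) = 0.7794.
C = 0.3860 × 0.7794 = 0.301 kg/m³.

0.301 kg/m³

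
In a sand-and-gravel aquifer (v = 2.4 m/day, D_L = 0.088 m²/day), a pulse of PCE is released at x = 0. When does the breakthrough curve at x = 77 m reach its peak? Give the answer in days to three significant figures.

For the 1D instantaneous-source solution, setting ∂C/∂t = 0 at fixed x gives v²t² + 2Dt − x² = 0, so t = (√(D² + v²x²) − D)/v².
√(D² + v²x²) = √(0.088² + 2.4² × 77²) = 184.8; v² = 5.76.
t = (184.8 − 0.088)/5.76 = 32.1 days (vs. the pure-advection estimate x/v = 32.1 d).

32.1 days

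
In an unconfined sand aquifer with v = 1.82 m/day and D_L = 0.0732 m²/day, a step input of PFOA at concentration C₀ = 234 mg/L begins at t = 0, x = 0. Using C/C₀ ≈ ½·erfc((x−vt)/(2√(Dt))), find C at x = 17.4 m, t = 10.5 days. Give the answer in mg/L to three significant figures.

214 mg/L

For a continuous step input, C/C₀ ≈ ½·erfc((x−vt)/(2√(Dt))).
vt = 1.82 × 10.5 = 19.11 m and 2√(Dt) = 2√(0.0732 × 10.5) = 1.753 m.
Argument (x−vt)/(2√(Dt)) = (17.4 − 19.11)/1.753 = -0.9755; ½·erfc(-0.9755) = 0.9161.
C = 234 × 0.9161 = 214 mg/L.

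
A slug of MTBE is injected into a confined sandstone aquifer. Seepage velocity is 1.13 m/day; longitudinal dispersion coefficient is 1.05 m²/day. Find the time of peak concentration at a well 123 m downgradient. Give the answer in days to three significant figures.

108 days

For the 1D instantaneous-source solution, setting ∂C/∂t = 0 at fixed x gives v²t² + 2Dt − x² = 0, so t = (√(D² + v²x²) − D)/v².
√(D² + v²x²) = √(1.05² + 1.13² × 123²) = 139.0; v² = 1.2769.
t = (139.0 − 1.05)/1.2769 = 108 days (vs. the pure-advection estimate x/v = 109 d).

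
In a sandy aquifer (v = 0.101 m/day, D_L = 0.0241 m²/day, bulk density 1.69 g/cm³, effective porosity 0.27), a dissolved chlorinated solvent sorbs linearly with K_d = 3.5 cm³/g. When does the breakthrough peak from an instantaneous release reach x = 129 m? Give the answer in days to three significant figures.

29200 days

Retardation factor R = 1 + ρ_b·K_d/n = 1 + 1.69 × 3.5/0.27 = 22.91.
Sorption retards both mechanisms: v_R = v/R = 0.004409 m/day, D_R = D/R = 0.001052 m²/day.
Peak time from v_R²t² + 2D_R t − x² = 0: t = (√(D_R² + v_R²x²) − D_R)/v_R².
√(D_R² + v_R²x²) = √(0.001052² + 0.004409² × 129²) = 0.5688; v_R² = 1.944e-05.
t = (0.5688 − 0.001052)/1.944e-05 = 29200 days.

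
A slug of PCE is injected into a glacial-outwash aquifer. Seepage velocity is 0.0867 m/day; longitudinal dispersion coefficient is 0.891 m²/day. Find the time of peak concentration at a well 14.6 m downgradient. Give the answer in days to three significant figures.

87.4 days

For the 1D instantaneous-source solution, setting ∂C/∂t = 0 at fixed x gives v²t² + 2Dt − x² = 0, so t = (√(D² + v²x²) − D)/v².
√(D² + v²x²) = √(0.891² + 0.0867² × 14.6²) = 1.548; v² = 0.00751689.
t = (1.548 − 0.891)/0.00751689 = 87.4 days (vs. the pure-advection estimate x/v = 168 d).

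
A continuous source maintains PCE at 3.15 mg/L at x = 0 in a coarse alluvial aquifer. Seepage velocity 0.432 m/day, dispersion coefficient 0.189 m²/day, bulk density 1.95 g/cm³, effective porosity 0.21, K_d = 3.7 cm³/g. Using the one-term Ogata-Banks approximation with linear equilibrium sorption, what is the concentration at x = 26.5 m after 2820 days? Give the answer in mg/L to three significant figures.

Retardation factor R = 1 + ρ_b·K_d/n = 1 + 1.95 × 3.7/0.21 = 35.36.
Sorption retards both mechanisms: v_R = v/R = 0.01222 m/day, D_R = D/R = 0.005345 m²/day.
v_R·t = 0.01222 × 2820 = 34.4604 m; 2√(D_R t) = 7.765 m; argument = (26.5 − 34.4604)/7.765 = -1.025.
C = C₀ × ½·erfc(-1.025) = 3.15 × 0.9264 = 2.92 mg/L.

2.92 mg/L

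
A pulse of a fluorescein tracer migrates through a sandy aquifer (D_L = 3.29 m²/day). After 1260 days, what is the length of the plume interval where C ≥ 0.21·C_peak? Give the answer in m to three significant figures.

322 m

The plume is Gaussian with σ = √(2Dt) = √(2 × 3.29 × 1260) = 91.05 m.
C/C_peak = exp(−Δx²/(2σ²)) = 0.21 ⇒ Δx = σ·√(−2 ln 0.21) = 91.05 × 1.767 = 160.9 m.
Width = 2Δx = 322 m.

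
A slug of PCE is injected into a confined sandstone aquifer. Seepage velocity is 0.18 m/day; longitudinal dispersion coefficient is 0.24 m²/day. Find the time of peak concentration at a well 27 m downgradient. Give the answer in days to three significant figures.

For the 1D instantaneous-source solution, setting ∂C/∂t = 0 at fixed x gives v²t² + 2Dt − x² = 0, so t = (√(D² + v²x²) − D)/v².
√(D² + v²x²) = √(0.24² + 0.18² × 27²) = 4.866; v² = 0.0324.
t = (4.866 − 0.24)/0.0324 = 143 days (vs. the pure-advection estimate x/v = 150 d).

143 days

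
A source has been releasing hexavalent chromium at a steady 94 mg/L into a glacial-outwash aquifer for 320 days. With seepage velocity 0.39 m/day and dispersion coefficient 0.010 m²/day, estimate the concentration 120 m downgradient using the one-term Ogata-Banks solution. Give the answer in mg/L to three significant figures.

91.3 mg/L

For a continuous step input, C/C₀ ≈ ½·erfc((x−vt)/(2√(Dt))).
vt = 0.39 × 320 = 124.8 m and 2√(Dt) = 2√(0.010 × 320) = 3.578 m.
Argument (x−vt)/(2√(Dt)) = (120 − 124.8)/3.578 = -1.342; ½·erfc(-1.342) = 0.9711.
C = 94 × 0.9711 = 91.3 mg/L.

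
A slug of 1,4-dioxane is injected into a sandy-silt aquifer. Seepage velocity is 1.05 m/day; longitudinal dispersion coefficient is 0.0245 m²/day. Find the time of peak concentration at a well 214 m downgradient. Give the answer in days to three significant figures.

For the 1D instantaneous-source solution, setting ∂C/∂t = 0 at fixed x gives v²t² + 2Dt − x² = 0, so t = (√(D² + v²x²) − D)/v².
√(D² + v²x²) = √(0.0245² + 1.05² × 214²) = 224.7; v² = 1.1025.
t = (224.7 − 0.0245)/1.1025 = 204 days (vs. the pure-advection estimate x/v = 204 d).

204 days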